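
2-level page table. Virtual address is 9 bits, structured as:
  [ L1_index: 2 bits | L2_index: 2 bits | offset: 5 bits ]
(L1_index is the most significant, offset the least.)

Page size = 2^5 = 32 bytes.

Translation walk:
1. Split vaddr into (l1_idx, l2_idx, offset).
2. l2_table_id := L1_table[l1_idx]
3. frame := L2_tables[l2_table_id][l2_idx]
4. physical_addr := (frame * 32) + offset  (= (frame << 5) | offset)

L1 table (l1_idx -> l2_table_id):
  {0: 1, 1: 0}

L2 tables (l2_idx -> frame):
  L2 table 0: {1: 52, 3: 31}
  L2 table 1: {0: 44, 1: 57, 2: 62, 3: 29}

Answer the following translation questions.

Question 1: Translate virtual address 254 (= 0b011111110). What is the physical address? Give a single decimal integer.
vaddr = 254 = 0b011111110
Split: l1_idx=1, l2_idx=3, offset=30
L1[1] = 0
L2[0][3] = 31
paddr = 31 * 32 + 30 = 1022

Answer: 1022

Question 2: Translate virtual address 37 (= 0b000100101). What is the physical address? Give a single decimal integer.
vaddr = 37 = 0b000100101
Split: l1_idx=0, l2_idx=1, offset=5
L1[0] = 1
L2[1][1] = 57
paddr = 57 * 32 + 5 = 1829

Answer: 1829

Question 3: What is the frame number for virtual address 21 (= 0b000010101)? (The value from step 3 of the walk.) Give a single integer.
vaddr = 21: l1_idx=0, l2_idx=0
L1[0] = 1; L2[1][0] = 44

Answer: 44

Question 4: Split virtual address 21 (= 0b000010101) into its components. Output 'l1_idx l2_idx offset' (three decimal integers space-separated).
vaddr = 21 = 0b000010101
  top 2 bits -> l1_idx = 0
  next 2 bits -> l2_idx = 0
  bottom 5 bits -> offset = 21

Answer: 0 0 21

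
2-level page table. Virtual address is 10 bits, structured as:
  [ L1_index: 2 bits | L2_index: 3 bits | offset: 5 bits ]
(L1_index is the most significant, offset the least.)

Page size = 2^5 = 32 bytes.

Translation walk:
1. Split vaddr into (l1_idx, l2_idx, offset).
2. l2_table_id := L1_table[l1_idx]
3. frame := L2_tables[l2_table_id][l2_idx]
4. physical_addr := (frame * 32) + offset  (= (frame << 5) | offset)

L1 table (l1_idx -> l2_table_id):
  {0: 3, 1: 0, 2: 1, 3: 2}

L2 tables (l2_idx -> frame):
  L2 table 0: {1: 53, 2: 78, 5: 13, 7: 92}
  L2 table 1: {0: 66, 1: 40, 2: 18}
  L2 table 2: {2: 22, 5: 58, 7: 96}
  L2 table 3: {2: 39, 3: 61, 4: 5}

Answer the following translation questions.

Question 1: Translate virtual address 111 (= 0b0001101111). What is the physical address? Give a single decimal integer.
Answer: 1967

Derivation:
vaddr = 111 = 0b0001101111
Split: l1_idx=0, l2_idx=3, offset=15
L1[0] = 3
L2[3][3] = 61
paddr = 61 * 32 + 15 = 1967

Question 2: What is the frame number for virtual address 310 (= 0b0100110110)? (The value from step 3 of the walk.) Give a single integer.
vaddr = 310: l1_idx=1, l2_idx=1
L1[1] = 0; L2[0][1] = 53

Answer: 53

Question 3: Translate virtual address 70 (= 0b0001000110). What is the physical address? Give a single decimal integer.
vaddr = 70 = 0b0001000110
Split: l1_idx=0, l2_idx=2, offset=6
L1[0] = 3
L2[3][2] = 39
paddr = 39 * 32 + 6 = 1254

Answer: 1254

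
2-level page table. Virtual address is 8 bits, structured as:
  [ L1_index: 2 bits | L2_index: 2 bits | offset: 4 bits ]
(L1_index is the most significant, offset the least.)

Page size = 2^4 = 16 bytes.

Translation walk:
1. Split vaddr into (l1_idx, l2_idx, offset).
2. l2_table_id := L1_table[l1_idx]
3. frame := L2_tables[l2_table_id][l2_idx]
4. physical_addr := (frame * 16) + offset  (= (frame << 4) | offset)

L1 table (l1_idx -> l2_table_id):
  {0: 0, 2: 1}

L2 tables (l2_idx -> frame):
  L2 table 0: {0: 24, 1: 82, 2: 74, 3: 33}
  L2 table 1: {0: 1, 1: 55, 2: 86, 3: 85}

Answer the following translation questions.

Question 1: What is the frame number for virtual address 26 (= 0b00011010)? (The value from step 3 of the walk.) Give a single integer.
vaddr = 26: l1_idx=0, l2_idx=1
L1[0] = 0; L2[0][1] = 82

Answer: 82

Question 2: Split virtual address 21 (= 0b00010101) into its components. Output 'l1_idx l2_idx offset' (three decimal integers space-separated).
vaddr = 21 = 0b00010101
  top 2 bits -> l1_idx = 0
  next 2 bits -> l2_idx = 1
  bottom 4 bits -> offset = 5

Answer: 0 1 5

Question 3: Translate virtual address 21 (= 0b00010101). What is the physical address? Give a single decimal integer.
vaddr = 21 = 0b00010101
Split: l1_idx=0, l2_idx=1, offset=5
L1[0] = 0
L2[0][1] = 82
paddr = 82 * 16 + 5 = 1317

Answer: 1317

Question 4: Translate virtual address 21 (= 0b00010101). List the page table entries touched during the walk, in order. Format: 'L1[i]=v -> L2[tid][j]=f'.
Answer: L1[0]=0 -> L2[0][1]=82

Derivation:
vaddr = 21 = 0b00010101
Split: l1_idx=0, l2_idx=1, offset=5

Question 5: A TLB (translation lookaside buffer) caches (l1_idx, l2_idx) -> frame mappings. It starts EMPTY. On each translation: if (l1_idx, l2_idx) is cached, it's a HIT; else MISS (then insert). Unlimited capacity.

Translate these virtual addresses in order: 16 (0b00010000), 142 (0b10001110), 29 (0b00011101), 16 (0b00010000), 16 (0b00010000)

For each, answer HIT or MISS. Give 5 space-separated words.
Answer: MISS MISS HIT HIT HIT

Derivation:
vaddr=16: (0,1) not in TLB -> MISS, insert
vaddr=142: (2,0) not in TLB -> MISS, insert
vaddr=29: (0,1) in TLB -> HIT
vaddr=16: (0,1) in TLB -> HIT
vaddr=16: (0,1) in TLB -> HIT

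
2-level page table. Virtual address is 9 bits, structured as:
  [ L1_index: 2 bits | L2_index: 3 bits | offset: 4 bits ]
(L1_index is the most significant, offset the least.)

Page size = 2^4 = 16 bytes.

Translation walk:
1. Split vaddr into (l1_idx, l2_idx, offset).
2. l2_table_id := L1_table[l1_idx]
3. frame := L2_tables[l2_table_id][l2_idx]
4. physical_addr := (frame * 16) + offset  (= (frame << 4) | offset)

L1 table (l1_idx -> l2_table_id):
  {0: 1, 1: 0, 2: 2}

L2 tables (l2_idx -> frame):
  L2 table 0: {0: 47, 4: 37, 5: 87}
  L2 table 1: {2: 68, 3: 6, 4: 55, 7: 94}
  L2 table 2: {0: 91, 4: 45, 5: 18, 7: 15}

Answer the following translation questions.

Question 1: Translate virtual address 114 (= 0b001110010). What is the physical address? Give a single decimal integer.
vaddr = 114 = 0b001110010
Split: l1_idx=0, l2_idx=7, offset=2
L1[0] = 1
L2[1][7] = 94
paddr = 94 * 16 + 2 = 1506

Answer: 1506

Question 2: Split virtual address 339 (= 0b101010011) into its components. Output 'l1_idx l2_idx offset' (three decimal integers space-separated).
Answer: 2 5 3

Derivation:
vaddr = 339 = 0b101010011
  top 2 bits -> l1_idx = 2
  next 3 bits -> l2_idx = 5
  bottom 4 bits -> offset = 3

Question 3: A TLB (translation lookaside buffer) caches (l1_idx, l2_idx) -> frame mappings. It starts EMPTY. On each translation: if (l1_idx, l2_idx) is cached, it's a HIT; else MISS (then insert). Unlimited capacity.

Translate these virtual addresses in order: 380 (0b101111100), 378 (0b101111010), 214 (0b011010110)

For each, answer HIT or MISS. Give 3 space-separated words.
Answer: MISS HIT MISS

Derivation:
vaddr=380: (2,7) not in TLB -> MISS, insert
vaddr=378: (2,7) in TLB -> HIT
vaddr=214: (1,5) not in TLB -> MISS, insert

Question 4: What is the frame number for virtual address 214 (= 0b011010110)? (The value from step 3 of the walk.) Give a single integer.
Answer: 87

Derivation:
vaddr = 214: l1_idx=1, l2_idx=5
L1[1] = 0; L2[0][5] = 87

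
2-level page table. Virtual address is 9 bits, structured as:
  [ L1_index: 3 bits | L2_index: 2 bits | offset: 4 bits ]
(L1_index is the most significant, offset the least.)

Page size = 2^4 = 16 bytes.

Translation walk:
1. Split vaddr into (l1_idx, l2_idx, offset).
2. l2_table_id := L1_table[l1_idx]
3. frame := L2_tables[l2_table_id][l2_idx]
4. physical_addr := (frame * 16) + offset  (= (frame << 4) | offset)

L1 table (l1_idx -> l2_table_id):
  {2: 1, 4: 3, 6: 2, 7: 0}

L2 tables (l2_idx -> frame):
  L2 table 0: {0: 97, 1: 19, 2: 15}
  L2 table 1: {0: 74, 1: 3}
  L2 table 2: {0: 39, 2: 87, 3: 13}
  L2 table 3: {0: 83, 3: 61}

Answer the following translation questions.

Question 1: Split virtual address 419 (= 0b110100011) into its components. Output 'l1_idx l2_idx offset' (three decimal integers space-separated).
vaddr = 419 = 0b110100011
  top 3 bits -> l1_idx = 6
  next 2 bits -> l2_idx = 2
  bottom 4 bits -> offset = 3

Answer: 6 2 3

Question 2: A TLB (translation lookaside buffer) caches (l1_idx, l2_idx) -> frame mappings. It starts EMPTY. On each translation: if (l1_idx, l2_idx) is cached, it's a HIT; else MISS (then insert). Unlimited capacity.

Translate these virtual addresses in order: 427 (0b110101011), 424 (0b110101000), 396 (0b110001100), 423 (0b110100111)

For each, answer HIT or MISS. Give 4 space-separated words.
vaddr=427: (6,2) not in TLB -> MISS, insert
vaddr=424: (6,2) in TLB -> HIT
vaddr=396: (6,0) not in TLB -> MISS, insert
vaddr=423: (6,2) in TLB -> HIT

Answer: MISS HIT MISS HIT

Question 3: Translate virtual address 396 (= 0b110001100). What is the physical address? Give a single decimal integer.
Answer: 636

Derivation:
vaddr = 396 = 0b110001100
Split: l1_idx=6, l2_idx=0, offset=12
L1[6] = 2
L2[2][0] = 39
paddr = 39 * 16 + 12 = 636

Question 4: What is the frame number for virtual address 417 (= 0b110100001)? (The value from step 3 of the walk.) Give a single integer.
Answer: 87

Derivation:
vaddr = 417: l1_idx=6, l2_idx=2
L1[6] = 2; L2[2][2] = 87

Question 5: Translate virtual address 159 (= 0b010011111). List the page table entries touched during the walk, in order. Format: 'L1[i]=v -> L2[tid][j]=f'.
Answer: L1[2]=1 -> L2[1][1]=3

Derivation:
vaddr = 159 = 0b010011111
Split: l1_idx=2, l2_idx=1, offset=15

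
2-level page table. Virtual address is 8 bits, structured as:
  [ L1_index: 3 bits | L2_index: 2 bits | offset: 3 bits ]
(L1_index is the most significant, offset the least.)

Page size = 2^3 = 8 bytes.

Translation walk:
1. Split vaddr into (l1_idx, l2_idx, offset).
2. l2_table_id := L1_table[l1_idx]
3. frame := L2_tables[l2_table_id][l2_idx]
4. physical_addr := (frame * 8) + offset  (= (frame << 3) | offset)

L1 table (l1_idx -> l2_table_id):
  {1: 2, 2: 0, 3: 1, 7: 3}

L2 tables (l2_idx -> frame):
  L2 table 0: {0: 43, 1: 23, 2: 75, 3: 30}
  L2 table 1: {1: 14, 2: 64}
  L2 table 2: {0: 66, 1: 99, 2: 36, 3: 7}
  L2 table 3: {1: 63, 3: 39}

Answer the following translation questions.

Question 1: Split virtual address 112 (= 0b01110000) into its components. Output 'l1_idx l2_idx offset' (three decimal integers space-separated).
vaddr = 112 = 0b01110000
  top 3 bits -> l1_idx = 3
  next 2 bits -> l2_idx = 2
  bottom 3 bits -> offset = 0

Answer: 3 2 0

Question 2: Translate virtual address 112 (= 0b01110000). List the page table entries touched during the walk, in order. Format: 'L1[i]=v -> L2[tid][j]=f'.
vaddr = 112 = 0b01110000
Split: l1_idx=3, l2_idx=2, offset=0

Answer: L1[3]=1 -> L2[1][2]=64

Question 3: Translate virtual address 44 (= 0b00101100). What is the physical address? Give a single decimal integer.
vaddr = 44 = 0b00101100
Split: l1_idx=1, l2_idx=1, offset=4
L1[1] = 2
L2[2][1] = 99
paddr = 99 * 8 + 4 = 796

Answer: 796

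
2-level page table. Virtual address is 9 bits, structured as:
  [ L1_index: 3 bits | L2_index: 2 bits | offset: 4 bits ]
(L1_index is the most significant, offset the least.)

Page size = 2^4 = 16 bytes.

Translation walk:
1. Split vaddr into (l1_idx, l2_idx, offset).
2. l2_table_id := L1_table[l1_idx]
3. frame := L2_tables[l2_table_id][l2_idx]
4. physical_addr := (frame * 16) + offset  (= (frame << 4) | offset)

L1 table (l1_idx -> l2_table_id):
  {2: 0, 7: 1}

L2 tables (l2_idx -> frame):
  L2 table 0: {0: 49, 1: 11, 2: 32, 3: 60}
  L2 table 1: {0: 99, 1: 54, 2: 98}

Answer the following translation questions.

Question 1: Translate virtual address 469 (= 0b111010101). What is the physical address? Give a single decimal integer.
Answer: 869

Derivation:
vaddr = 469 = 0b111010101
Split: l1_idx=7, l2_idx=1, offset=5
L1[7] = 1
L2[1][1] = 54
paddr = 54 * 16 + 5 = 869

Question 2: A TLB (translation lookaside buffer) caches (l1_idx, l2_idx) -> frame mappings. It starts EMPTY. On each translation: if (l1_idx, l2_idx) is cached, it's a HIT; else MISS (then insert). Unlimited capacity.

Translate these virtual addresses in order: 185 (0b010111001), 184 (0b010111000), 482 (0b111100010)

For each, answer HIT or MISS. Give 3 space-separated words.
vaddr=185: (2,3) not in TLB -> MISS, insert
vaddr=184: (2,3) in TLB -> HIT
vaddr=482: (7,2) not in TLB -> MISS, insert

Answer: MISS HIT MISS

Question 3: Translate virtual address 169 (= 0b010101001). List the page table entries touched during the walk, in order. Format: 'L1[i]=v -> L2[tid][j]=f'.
Answer: L1[2]=0 -> L2[0][2]=32

Derivation:
vaddr = 169 = 0b010101001
Split: l1_idx=2, l2_idx=2, offset=9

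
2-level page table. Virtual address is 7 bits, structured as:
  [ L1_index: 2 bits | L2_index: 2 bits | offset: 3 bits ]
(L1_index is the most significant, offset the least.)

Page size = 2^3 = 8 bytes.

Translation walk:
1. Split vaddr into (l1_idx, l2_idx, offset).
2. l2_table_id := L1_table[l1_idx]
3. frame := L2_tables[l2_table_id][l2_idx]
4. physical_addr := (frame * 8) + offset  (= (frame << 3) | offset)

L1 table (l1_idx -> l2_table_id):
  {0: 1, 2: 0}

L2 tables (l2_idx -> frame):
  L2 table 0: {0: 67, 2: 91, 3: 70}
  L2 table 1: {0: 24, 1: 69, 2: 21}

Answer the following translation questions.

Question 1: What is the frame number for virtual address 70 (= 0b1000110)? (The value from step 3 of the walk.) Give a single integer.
vaddr = 70: l1_idx=2, l2_idx=0
L1[2] = 0; L2[0][0] = 67

Answer: 67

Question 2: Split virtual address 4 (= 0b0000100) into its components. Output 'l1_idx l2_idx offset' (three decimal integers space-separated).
Answer: 0 0 4

Derivation:
vaddr = 4 = 0b0000100
  top 2 bits -> l1_idx = 0
  next 2 bits -> l2_idx = 0
  bottom 3 bits -> offset = 4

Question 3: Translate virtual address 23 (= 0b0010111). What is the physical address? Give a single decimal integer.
Answer: 175

Derivation:
vaddr = 23 = 0b0010111
Split: l1_idx=0, l2_idx=2, offset=7
L1[0] = 1
L2[1][2] = 21
paddr = 21 * 8 + 7 = 175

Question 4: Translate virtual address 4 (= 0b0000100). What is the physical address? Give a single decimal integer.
Answer: 196

Derivation:
vaddr = 4 = 0b0000100
Split: l1_idx=0, l2_idx=0, offset=4
L1[0] = 1
L2[1][0] = 24
paddr = 24 * 8 + 4 = 196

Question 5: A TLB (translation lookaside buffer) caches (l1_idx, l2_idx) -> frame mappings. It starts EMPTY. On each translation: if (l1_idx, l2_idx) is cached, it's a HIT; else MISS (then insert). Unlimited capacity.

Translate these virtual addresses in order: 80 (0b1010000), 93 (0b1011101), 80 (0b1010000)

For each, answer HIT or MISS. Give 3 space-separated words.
vaddr=80: (2,2) not in TLB -> MISS, insert
vaddr=93: (2,3) not in TLB -> MISS, insert
vaddr=80: (2,2) in TLB -> HIT

Answer: MISS MISS HIT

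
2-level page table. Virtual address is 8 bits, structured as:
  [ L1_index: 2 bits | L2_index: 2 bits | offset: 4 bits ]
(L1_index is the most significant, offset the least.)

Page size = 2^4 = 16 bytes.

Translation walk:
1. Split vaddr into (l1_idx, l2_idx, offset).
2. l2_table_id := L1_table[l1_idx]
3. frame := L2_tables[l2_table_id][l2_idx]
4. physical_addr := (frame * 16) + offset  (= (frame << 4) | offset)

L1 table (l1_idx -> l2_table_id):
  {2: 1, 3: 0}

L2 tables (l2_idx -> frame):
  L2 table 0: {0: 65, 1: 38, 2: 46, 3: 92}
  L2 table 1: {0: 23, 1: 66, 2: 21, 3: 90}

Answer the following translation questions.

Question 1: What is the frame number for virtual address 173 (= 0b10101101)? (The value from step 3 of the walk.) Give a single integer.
Answer: 21

Derivation:
vaddr = 173: l1_idx=2, l2_idx=2
L1[2] = 1; L2[1][2] = 21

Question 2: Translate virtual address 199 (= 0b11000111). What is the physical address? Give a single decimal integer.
Answer: 1047

Derivation:
vaddr = 199 = 0b11000111
Split: l1_idx=3, l2_idx=0, offset=7
L1[3] = 0
L2[0][0] = 65
paddr = 65 * 16 + 7 = 1047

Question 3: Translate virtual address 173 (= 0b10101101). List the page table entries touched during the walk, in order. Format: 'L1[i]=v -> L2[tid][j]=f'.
vaddr = 173 = 0b10101101
Split: l1_idx=2, l2_idx=2, offset=13

Answer: L1[2]=1 -> L2[1][2]=21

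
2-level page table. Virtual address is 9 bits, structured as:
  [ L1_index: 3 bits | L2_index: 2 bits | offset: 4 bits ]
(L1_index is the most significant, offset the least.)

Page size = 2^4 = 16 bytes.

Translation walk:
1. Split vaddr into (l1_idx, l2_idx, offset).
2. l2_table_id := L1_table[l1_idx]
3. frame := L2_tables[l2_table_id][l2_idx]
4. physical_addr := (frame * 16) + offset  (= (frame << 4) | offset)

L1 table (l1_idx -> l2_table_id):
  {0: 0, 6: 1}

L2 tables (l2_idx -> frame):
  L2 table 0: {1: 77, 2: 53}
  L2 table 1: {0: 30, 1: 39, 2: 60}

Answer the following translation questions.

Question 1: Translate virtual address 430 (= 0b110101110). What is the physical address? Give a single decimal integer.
vaddr = 430 = 0b110101110
Split: l1_idx=6, l2_idx=2, offset=14
L1[6] = 1
L2[1][2] = 60
paddr = 60 * 16 + 14 = 974

Answer: 974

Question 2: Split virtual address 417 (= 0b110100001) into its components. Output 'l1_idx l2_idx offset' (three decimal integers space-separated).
Answer: 6 2 1

Derivation:
vaddr = 417 = 0b110100001
  top 3 bits -> l1_idx = 6
  next 2 bits -> l2_idx = 2
  bottom 4 bits -> offset = 1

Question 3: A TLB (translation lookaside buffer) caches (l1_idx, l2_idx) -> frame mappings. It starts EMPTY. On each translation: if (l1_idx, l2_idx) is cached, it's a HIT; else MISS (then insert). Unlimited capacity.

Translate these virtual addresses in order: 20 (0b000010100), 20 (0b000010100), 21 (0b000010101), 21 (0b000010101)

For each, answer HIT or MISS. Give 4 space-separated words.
Answer: MISS HIT HIT HIT

Derivation:
vaddr=20: (0,1) not in TLB -> MISS, insert
vaddr=20: (0,1) in TLB -> HIT
vaddr=21: (0,1) in TLB -> HIT
vaddr=21: (0,1) in TLB -> HIT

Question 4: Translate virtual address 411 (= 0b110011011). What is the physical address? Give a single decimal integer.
vaddr = 411 = 0b110011011
Split: l1_idx=6, l2_idx=1, offset=11
L1[6] = 1
L2[1][1] = 39
paddr = 39 * 16 + 11 = 635

Answer: 635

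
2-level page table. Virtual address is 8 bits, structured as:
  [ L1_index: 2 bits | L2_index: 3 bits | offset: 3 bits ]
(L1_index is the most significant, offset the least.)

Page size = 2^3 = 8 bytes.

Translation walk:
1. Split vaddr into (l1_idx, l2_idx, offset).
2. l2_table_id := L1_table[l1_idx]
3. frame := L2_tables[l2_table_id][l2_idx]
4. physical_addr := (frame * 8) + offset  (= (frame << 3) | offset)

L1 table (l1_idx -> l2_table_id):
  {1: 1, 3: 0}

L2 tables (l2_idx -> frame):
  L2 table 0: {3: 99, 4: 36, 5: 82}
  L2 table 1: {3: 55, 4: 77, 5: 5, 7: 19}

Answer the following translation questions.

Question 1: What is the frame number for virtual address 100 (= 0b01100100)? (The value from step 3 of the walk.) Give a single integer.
Answer: 77

Derivation:
vaddr = 100: l1_idx=1, l2_idx=4
L1[1] = 1; L2[1][4] = 77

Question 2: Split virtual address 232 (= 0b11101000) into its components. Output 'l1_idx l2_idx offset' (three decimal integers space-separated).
vaddr = 232 = 0b11101000
  top 2 bits -> l1_idx = 3
  next 3 bits -> l2_idx = 5
  bottom 3 bits -> offset = 0

Answer: 3 5 0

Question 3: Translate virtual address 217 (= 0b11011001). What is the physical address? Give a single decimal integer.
vaddr = 217 = 0b11011001
Split: l1_idx=3, l2_idx=3, offset=1
L1[3] = 0
L2[0][3] = 99
paddr = 99 * 8 + 1 = 793

Answer: 793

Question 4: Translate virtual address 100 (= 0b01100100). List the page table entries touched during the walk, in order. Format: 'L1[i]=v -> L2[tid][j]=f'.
Answer: L1[1]=1 -> L2[1][4]=77

Derivation:
vaddr = 100 = 0b01100100
Split: l1_idx=1, l2_idx=4, offset=4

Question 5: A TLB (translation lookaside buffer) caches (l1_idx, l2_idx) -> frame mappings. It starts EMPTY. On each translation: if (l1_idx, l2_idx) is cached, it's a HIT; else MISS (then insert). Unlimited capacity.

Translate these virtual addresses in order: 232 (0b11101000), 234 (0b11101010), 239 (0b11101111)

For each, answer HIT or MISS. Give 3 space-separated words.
Answer: MISS HIT HIT

Derivation:
vaddr=232: (3,5) not in TLB -> MISS, insert
vaddr=234: (3,5) in TLB -> HIT
vaddr=239: (3,5) in TLB -> HIT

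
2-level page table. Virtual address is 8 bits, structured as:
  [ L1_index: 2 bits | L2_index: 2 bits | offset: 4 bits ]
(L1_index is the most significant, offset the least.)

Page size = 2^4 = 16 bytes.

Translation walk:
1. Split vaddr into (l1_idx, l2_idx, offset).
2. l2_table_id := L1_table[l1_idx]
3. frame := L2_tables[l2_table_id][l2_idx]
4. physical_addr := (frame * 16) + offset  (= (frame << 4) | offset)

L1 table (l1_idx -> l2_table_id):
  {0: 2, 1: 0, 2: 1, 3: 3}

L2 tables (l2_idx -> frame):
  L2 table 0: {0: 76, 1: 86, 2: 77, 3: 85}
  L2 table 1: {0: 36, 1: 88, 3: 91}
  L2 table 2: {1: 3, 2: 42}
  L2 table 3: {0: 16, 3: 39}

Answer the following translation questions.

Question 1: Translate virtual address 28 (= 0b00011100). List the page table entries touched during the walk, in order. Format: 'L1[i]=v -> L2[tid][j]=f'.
vaddr = 28 = 0b00011100
Split: l1_idx=0, l2_idx=1, offset=12

Answer: L1[0]=2 -> L2[2][1]=3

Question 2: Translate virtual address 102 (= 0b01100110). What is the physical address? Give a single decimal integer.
Answer: 1238

Derivation:
vaddr = 102 = 0b01100110
Split: l1_idx=1, l2_idx=2, offset=6
L1[1] = 0
L2[0][2] = 77
paddr = 77 * 16 + 6 = 1238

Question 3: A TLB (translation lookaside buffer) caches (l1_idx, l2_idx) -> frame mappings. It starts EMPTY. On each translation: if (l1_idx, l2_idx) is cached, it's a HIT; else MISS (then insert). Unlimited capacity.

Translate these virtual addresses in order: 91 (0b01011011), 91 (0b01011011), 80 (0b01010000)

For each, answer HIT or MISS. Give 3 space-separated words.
Answer: MISS HIT HIT

Derivation:
vaddr=91: (1,1) not in TLB -> MISS, insert
vaddr=91: (1,1) in TLB -> HIT
vaddr=80: (1,1) in TLB -> HIT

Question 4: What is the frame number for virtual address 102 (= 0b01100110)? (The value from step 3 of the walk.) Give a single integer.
vaddr = 102: l1_idx=1, l2_idx=2
L1[1] = 0; L2[0][2] = 77

Answer: 77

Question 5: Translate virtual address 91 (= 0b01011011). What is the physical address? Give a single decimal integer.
Answer: 1387

Derivation:
vaddr = 91 = 0b01011011
Split: l1_idx=1, l2_idx=1, offset=11
L1[1] = 0
L2[0][1] = 86
paddr = 86 * 16 + 11 = 1387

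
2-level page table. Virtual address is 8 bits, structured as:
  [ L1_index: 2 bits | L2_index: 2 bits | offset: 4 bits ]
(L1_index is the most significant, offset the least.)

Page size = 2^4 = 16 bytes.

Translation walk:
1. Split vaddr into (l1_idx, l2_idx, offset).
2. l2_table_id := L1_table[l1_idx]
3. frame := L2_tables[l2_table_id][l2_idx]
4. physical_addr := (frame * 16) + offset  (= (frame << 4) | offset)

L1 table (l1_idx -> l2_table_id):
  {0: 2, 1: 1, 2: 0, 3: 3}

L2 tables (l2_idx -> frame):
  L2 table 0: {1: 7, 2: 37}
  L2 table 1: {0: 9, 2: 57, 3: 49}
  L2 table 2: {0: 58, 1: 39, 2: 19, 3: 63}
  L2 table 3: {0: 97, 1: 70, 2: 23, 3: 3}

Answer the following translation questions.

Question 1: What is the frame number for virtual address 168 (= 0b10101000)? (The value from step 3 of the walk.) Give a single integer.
Answer: 37

Derivation:
vaddr = 168: l1_idx=2, l2_idx=2
L1[2] = 0; L2[0][2] = 37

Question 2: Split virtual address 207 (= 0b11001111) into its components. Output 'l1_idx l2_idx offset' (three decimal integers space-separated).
Answer: 3 0 15

Derivation:
vaddr = 207 = 0b11001111
  top 2 bits -> l1_idx = 3
  next 2 bits -> l2_idx = 0
  bottom 4 bits -> offset = 15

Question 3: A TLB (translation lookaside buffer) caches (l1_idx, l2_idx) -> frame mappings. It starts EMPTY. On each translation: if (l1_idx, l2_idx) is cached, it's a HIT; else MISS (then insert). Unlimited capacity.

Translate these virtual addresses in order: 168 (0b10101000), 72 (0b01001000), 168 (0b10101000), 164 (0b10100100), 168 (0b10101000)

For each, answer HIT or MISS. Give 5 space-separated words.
Answer: MISS MISS HIT HIT HIT

Derivation:
vaddr=168: (2,2) not in TLB -> MISS, insert
vaddr=72: (1,0) not in TLB -> MISS, insert
vaddr=168: (2,2) in TLB -> HIT
vaddr=164: (2,2) in TLB -> HIT
vaddr=168: (2,2) in TLB -> HIT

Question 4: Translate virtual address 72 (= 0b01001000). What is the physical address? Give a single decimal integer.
Answer: 152

Derivation:
vaddr = 72 = 0b01001000
Split: l1_idx=1, l2_idx=0, offset=8
L1[1] = 1
L2[1][0] = 9
paddr = 9 * 16 + 8 = 152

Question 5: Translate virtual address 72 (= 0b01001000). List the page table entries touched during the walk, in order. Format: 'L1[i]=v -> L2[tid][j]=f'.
vaddr = 72 = 0b01001000
Split: l1_idx=1, l2_idx=0, offset=8

Answer: L1[1]=1 -> L2[1][0]=9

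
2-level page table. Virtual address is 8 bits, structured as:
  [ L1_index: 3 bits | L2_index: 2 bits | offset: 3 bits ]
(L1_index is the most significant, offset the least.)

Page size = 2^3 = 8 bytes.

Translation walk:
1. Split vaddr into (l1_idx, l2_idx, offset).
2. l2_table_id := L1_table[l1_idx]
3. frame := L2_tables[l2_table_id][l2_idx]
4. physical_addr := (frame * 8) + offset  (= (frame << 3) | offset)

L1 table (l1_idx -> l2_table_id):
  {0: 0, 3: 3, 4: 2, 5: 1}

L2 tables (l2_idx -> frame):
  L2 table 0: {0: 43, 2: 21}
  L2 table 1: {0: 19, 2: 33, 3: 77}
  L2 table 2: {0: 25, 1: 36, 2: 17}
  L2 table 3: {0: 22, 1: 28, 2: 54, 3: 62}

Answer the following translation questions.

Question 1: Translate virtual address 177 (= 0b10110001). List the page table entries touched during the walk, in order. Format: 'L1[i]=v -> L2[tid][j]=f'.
Answer: L1[5]=1 -> L2[1][2]=33

Derivation:
vaddr = 177 = 0b10110001
Split: l1_idx=5, l2_idx=2, offset=1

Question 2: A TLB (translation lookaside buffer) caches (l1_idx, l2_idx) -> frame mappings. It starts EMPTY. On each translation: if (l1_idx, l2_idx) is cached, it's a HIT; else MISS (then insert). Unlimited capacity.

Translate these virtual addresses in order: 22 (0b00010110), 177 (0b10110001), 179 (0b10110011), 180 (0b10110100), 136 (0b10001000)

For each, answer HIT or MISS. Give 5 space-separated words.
Answer: MISS MISS HIT HIT MISS

Derivation:
vaddr=22: (0,2) not in TLB -> MISS, insert
vaddr=177: (5,2) not in TLB -> MISS, insert
vaddr=179: (5,2) in TLB -> HIT
vaddr=180: (5,2) in TLB -> HIT
vaddr=136: (4,1) not in TLB -> MISS, insert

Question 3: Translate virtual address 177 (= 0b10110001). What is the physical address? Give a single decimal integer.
Answer: 265

Derivation:
vaddr = 177 = 0b10110001
Split: l1_idx=5, l2_idx=2, offset=1
L1[5] = 1
L2[1][2] = 33
paddr = 33 * 8 + 1 = 265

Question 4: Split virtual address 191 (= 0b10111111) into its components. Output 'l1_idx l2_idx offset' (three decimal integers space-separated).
vaddr = 191 = 0b10111111
  top 3 bits -> l1_idx = 5
  next 2 bits -> l2_idx = 3
  bottom 3 bits -> offset = 7

Answer: 5 3 7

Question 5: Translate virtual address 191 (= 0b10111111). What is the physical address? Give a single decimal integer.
vaddr = 191 = 0b10111111
Split: l1_idx=5, l2_idx=3, offset=7
L1[5] = 1
L2[1][3] = 77
paddr = 77 * 8 + 7 = 623

Answer: 623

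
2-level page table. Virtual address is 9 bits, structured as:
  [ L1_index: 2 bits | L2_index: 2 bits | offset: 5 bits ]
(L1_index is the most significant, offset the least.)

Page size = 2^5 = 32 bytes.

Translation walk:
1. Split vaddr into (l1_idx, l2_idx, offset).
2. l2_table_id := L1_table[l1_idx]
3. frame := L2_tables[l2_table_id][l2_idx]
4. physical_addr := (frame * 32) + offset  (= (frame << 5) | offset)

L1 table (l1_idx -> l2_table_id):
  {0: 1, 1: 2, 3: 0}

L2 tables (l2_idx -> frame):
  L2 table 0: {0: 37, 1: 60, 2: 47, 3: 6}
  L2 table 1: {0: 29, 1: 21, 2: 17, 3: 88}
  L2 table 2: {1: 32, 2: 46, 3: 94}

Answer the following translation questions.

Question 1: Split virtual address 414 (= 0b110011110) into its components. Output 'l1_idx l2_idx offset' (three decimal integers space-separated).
vaddr = 414 = 0b110011110
  top 2 bits -> l1_idx = 3
  next 2 bits -> l2_idx = 0
  bottom 5 bits -> offset = 30

Answer: 3 0 30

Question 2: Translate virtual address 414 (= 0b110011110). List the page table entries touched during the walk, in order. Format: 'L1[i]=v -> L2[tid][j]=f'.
Answer: L1[3]=0 -> L2[0][0]=37

Derivation:
vaddr = 414 = 0b110011110
Split: l1_idx=3, l2_idx=0, offset=30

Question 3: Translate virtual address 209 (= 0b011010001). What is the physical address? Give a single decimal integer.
vaddr = 209 = 0b011010001
Split: l1_idx=1, l2_idx=2, offset=17
L1[1] = 2
L2[2][2] = 46
paddr = 46 * 32 + 17 = 1489

Answer: 1489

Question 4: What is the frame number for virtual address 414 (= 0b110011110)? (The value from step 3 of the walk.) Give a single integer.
Answer: 37

Derivation:
vaddr = 414: l1_idx=3, l2_idx=0
L1[3] = 0; L2[0][0] = 37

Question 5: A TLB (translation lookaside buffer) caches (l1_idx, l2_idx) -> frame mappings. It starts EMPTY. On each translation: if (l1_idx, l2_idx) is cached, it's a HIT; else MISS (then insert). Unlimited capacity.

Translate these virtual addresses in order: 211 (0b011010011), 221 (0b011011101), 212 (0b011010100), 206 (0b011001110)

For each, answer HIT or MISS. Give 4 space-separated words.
vaddr=211: (1,2) not in TLB -> MISS, insert
vaddr=221: (1,2) in TLB -> HIT
vaddr=212: (1,2) in TLB -> HIT
vaddr=206: (1,2) in TLB -> HIT

Answer: MISS HIT HIT HIT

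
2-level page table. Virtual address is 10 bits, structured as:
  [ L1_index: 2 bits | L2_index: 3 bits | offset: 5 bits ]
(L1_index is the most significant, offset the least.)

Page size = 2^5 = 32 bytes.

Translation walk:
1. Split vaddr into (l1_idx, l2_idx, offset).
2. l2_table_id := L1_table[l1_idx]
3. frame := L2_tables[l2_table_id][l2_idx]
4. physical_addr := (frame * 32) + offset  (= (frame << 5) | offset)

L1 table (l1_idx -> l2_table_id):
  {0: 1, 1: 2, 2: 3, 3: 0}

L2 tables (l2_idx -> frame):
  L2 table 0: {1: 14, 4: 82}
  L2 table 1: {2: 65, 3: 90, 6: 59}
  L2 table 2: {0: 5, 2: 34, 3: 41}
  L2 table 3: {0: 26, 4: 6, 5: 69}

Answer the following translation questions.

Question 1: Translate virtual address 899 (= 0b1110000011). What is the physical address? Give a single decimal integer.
vaddr = 899 = 0b1110000011
Split: l1_idx=3, l2_idx=4, offset=3
L1[3] = 0
L2[0][4] = 82
paddr = 82 * 32 + 3 = 2627

Answer: 2627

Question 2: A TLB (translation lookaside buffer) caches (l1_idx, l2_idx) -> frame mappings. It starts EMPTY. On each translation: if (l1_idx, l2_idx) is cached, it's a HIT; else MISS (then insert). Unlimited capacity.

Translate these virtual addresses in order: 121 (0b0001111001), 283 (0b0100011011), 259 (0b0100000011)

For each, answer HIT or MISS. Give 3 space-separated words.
vaddr=121: (0,3) not in TLB -> MISS, insert
vaddr=283: (1,0) not in TLB -> MISS, insert
vaddr=259: (1,0) in TLB -> HIT

Answer: MISS MISS HIT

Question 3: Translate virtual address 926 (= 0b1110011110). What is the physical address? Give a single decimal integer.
vaddr = 926 = 0b1110011110
Split: l1_idx=3, l2_idx=4, offset=30
L1[3] = 0
L2[0][4] = 82
paddr = 82 * 32 + 30 = 2654

Answer: 2654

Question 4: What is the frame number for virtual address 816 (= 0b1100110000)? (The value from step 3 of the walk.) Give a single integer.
vaddr = 816: l1_idx=3, l2_idx=1
L1[3] = 0; L2[0][1] = 14

Answer: 14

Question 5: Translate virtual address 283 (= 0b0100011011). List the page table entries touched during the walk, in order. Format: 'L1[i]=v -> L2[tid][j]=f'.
Answer: L1[1]=2 -> L2[2][0]=5

Derivation:
vaddr = 283 = 0b0100011011
Split: l1_idx=1, l2_idx=0, offset=27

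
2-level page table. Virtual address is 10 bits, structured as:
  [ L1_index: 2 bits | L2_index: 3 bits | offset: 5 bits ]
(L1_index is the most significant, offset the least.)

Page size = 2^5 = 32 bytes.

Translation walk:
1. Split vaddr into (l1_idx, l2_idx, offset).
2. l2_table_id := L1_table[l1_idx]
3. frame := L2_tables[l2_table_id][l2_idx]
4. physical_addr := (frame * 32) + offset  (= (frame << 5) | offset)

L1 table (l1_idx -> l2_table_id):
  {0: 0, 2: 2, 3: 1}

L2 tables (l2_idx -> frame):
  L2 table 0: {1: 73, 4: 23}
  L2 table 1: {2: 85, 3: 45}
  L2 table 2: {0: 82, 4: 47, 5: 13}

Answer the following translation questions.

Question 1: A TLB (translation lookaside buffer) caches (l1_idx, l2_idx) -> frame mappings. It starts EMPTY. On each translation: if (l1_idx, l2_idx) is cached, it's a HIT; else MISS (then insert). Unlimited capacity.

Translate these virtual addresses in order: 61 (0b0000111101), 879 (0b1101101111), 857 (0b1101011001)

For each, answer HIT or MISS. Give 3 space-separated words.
Answer: MISS MISS MISS

Derivation:
vaddr=61: (0,1) not in TLB -> MISS, insert
vaddr=879: (3,3) not in TLB -> MISS, insert
vaddr=857: (3,2) not in TLB -> MISS, insert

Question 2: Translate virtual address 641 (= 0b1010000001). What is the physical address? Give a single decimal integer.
Answer: 1505

Derivation:
vaddr = 641 = 0b1010000001
Split: l1_idx=2, l2_idx=4, offset=1
L1[2] = 2
L2[2][4] = 47
paddr = 47 * 32 + 1 = 1505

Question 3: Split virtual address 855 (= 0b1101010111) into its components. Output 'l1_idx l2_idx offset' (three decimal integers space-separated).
vaddr = 855 = 0b1101010111
  top 2 bits -> l1_idx = 3
  next 3 bits -> l2_idx = 2
  bottom 5 bits -> offset = 23

Answer: 3 2 23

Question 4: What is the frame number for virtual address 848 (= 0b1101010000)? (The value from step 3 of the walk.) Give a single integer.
vaddr = 848: l1_idx=3, l2_idx=2
L1[3] = 1; L2[1][2] = 85

Answer: 85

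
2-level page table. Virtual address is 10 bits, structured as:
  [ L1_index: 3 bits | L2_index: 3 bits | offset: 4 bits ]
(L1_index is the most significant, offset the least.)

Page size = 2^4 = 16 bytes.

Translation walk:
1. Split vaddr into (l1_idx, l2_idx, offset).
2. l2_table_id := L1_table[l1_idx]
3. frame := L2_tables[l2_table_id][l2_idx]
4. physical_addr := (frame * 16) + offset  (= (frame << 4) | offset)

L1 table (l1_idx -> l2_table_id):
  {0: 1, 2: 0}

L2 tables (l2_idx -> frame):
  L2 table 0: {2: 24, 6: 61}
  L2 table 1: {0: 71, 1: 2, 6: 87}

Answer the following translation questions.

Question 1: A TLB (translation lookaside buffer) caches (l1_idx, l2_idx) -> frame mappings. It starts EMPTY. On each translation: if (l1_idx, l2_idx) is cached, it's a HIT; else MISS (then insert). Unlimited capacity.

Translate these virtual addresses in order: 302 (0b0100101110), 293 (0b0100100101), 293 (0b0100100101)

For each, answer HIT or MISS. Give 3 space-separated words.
Answer: MISS HIT HIT

Derivation:
vaddr=302: (2,2) not in TLB -> MISS, insert
vaddr=293: (2,2) in TLB -> HIT
vaddr=293: (2,2) in TLB -> HIT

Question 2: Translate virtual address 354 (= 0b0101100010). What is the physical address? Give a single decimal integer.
Answer: 978

Derivation:
vaddr = 354 = 0b0101100010
Split: l1_idx=2, l2_idx=6, offset=2
L1[2] = 0
L2[0][6] = 61
paddr = 61 * 16 + 2 = 978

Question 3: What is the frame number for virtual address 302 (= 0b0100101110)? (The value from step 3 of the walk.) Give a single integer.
vaddr = 302: l1_idx=2, l2_idx=2
L1[2] = 0; L2[0][2] = 24

Answer: 24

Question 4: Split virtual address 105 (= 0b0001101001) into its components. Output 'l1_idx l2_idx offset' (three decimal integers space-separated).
Answer: 0 6 9

Derivation:
vaddr = 105 = 0b0001101001
  top 3 bits -> l1_idx = 0
  next 3 bits -> l2_idx = 6
  bottom 4 bits -> offset = 9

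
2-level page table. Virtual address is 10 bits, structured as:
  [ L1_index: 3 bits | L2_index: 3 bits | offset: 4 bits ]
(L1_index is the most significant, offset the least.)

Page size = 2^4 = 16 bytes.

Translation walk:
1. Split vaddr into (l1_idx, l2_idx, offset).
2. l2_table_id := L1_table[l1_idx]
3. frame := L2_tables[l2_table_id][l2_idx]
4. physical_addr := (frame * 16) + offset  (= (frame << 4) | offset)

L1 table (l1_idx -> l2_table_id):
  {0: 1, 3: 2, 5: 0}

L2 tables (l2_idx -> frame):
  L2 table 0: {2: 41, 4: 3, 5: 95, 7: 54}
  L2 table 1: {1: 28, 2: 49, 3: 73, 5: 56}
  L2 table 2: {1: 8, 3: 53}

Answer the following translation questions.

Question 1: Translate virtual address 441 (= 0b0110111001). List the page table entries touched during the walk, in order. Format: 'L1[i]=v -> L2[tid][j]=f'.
vaddr = 441 = 0b0110111001
Split: l1_idx=3, l2_idx=3, offset=9

Answer: L1[3]=2 -> L2[2][3]=53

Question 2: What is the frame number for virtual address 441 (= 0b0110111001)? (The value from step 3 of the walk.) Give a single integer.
Answer: 53

Derivation:
vaddr = 441: l1_idx=3, l2_idx=3
L1[3] = 2; L2[2][3] = 53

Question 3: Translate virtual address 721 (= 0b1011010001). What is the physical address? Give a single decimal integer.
Answer: 1521

Derivation:
vaddr = 721 = 0b1011010001
Split: l1_idx=5, l2_idx=5, offset=1
L1[5] = 0
L2[0][5] = 95
paddr = 95 * 16 + 1 = 1521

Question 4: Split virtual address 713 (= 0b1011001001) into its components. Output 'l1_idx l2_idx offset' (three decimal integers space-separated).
Answer: 5 4 9

Derivation:
vaddr = 713 = 0b1011001001
  top 3 bits -> l1_idx = 5
  next 3 bits -> l2_idx = 4
  bottom 4 bits -> offset = 9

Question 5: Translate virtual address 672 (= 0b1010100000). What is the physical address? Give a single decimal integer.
Answer: 656

Derivation:
vaddr = 672 = 0b1010100000
Split: l1_idx=5, l2_idx=2, offset=0
L1[5] = 0
L2[0][2] = 41
paddr = 41 * 16 + 0 = 656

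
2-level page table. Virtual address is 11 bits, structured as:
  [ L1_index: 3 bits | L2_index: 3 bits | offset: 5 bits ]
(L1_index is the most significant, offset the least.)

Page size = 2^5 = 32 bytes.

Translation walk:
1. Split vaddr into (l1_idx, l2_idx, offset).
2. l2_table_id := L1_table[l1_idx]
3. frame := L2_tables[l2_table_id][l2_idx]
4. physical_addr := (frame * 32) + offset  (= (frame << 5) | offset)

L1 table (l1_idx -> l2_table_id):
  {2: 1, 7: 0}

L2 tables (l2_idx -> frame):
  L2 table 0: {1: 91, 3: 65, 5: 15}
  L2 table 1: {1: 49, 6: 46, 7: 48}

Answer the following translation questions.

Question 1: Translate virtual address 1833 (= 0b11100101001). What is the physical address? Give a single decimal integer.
vaddr = 1833 = 0b11100101001
Split: l1_idx=7, l2_idx=1, offset=9
L1[7] = 0
L2[0][1] = 91
paddr = 91 * 32 + 9 = 2921

Answer: 2921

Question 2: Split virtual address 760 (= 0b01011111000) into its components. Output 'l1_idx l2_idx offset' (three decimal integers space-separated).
vaddr = 760 = 0b01011111000
  top 3 bits -> l1_idx = 2
  next 3 bits -> l2_idx = 7
  bottom 5 bits -> offset = 24

Answer: 2 7 24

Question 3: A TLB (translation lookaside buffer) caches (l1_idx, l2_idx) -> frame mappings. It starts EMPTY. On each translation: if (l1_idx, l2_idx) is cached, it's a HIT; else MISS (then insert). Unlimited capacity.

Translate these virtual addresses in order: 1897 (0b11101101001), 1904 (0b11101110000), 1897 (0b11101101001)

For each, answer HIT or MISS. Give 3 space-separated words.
Answer: MISS HIT HIT

Derivation:
vaddr=1897: (7,3) not in TLB -> MISS, insert
vaddr=1904: (7,3) in TLB -> HIT
vaddr=1897: (7,3) in TLB -> HIT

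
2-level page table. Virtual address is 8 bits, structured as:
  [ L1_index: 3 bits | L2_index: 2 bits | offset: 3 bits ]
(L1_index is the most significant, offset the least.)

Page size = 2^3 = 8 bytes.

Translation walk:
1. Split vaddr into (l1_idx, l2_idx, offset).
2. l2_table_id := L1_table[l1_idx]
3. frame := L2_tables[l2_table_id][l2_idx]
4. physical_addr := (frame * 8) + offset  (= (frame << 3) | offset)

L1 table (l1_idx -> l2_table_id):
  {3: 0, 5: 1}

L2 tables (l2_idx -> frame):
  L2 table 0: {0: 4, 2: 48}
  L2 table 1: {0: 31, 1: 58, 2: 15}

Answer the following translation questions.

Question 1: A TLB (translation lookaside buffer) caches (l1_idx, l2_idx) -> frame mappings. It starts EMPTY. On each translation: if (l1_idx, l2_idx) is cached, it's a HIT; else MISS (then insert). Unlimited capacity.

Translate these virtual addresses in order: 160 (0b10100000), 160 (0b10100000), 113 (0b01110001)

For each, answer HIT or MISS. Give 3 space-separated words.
Answer: MISS HIT MISS

Derivation:
vaddr=160: (5,0) not in TLB -> MISS, insert
vaddr=160: (5,0) in TLB -> HIT
vaddr=113: (3,2) not in TLB -> MISS, insert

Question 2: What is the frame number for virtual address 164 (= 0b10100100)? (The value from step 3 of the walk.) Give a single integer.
Answer: 31

Derivation:
vaddr = 164: l1_idx=5, l2_idx=0
L1[5] = 1; L2[1][0] = 31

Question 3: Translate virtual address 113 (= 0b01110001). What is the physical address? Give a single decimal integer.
vaddr = 113 = 0b01110001
Split: l1_idx=3, l2_idx=2, offset=1
L1[3] = 0
L2[0][2] = 48
paddr = 48 * 8 + 1 = 385

Answer: 385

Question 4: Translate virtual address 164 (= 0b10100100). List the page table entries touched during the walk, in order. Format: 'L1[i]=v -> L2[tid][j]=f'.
vaddr = 164 = 0b10100100
Split: l1_idx=5, l2_idx=0, offset=4

Answer: L1[5]=1 -> L2[1][0]=31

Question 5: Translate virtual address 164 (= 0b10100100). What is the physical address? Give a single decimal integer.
vaddr = 164 = 0b10100100
Split: l1_idx=5, l2_idx=0, offset=4
L1[5] = 1
L2[1][0] = 31
paddr = 31 * 8 + 4 = 252

Answer: 252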